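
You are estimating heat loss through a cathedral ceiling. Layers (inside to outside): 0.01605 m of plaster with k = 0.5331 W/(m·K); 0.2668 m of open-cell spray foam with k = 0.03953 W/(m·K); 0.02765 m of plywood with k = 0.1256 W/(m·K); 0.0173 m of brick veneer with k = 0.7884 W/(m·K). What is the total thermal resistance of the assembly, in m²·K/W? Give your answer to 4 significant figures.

0.01605/0.5331 = 0.030107
0.2668/0.03953 = 6.7493
0.02765/0.1256 = 0.22014
0.0173/0.7884 = 0.021943
R_total = 0.030107 + 6.7493 + 0.22014 + 0.021943 = 7.0215 m²·K/W

7.021 m²·K/W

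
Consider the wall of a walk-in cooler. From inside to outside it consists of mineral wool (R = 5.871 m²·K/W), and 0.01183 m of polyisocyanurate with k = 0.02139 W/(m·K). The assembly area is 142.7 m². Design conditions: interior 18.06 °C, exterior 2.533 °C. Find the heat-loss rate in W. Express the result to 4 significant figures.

344.9 W

0.01183/0.02139 = 0.55306
R_total = 5.871 + 0.55306 = 6.4241 m²·K/W
Q = A·ΔT/R = 142.7 × (18.06 − 2.533) / 6.4241 = 344.91 W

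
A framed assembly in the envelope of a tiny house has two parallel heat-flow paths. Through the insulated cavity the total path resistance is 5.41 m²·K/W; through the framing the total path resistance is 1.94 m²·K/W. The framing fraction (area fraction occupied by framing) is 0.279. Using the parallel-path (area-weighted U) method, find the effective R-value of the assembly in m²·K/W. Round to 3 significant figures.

3.61 m²·K/W

U_eff = 0.721/5.41 + 0.279/1.94 = 0.1333 + 0.1438 = 0.2771
R_eff = 1/U_eff = 3.609 m²·K/W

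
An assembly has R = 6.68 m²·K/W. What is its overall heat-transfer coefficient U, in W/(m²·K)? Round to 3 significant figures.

U = 1/R = 1/6.68 = 0.1497

0.150 W/(m²·K)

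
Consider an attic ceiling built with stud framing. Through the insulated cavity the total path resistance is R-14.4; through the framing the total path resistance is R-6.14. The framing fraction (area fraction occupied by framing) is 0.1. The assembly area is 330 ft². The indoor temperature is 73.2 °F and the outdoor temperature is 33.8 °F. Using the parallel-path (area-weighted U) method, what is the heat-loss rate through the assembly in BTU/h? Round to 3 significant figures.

U_eff = 0.9/14.4 + 0.1/6.14 = 0.0625 + 0.01629 = 0.07879
R_eff = 1/U_eff = 12.69 ft²·°F·h/BTU
Q = 330 × (73.2 − 33.8) / 12.69 = 1024 BTU/h

1020 BTU/h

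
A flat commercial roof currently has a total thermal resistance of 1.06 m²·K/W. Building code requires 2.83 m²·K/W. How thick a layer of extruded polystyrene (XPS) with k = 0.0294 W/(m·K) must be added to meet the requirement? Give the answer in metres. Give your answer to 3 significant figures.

0.0520 m

ΔR = 2.83 − 1.06 = 1.77 m²·K/W
L = ΔR × k = 1.77 × 0.0294 = 0.05204 m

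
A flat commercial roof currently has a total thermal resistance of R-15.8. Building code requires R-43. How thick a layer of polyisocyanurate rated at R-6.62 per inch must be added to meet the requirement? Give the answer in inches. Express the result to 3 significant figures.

4.11 in

ΔR = 43 − 15.8 = 27.2 ft²·°F·h/BTU
L = ΔR / (R/in) = 27.2/6.62 = 4.109 in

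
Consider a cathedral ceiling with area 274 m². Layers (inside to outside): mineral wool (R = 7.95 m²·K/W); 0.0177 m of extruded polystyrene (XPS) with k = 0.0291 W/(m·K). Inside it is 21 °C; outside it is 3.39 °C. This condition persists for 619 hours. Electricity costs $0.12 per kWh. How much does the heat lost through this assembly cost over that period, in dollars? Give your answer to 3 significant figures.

41.9 dollars

0.0177/0.0291 = 0.6082
R_total = 7.95 + 0.6082 = 8.558 m²·K/W
Q = 274 × (21 − 3.39) / 8.558 = 563.8 W
E = 563.8 W × 619 h / 1000 = 349 kWh
Cost = 349 × 0.12 = $41.88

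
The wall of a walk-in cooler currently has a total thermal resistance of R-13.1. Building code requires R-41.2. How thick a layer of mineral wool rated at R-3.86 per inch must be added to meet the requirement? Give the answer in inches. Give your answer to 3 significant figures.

7.28 in

ΔR = 41.2 − 13.1 = 28.1 ft²·°F·h/BTU
L = ΔR / (R/in) = 28.1/3.86 = 7.28 in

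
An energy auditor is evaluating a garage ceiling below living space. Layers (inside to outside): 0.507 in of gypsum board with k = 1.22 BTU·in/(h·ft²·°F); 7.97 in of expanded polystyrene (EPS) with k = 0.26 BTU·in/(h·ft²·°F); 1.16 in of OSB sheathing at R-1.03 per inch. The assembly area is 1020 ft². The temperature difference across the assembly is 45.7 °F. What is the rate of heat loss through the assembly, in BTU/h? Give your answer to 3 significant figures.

0.507/1.22 = 0.4156
7.97/0.26 = 30.65
1.16 × 1.03 = 1.195
R_total = 0.4156 + 30.65 + 1.195 = 32.26 ft²·°F·h/BTU
Q = A·ΔT/R = 1020 × 45.7 / 32.26 = 1445 BTU/h

1440 BTU/h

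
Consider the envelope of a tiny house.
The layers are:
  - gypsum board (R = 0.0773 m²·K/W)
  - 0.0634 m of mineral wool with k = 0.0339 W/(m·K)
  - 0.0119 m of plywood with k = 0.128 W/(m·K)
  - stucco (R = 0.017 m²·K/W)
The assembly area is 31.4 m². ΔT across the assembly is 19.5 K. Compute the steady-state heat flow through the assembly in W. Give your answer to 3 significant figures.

0.0634/0.0339 = 1.87
0.0119/0.128 = 0.09297
R_total = 0.0773 + 1.87 + 0.09297 + 0.017 = 2.057 m²·K/W
Q = A·ΔT/R = 31.4 × 19.5 / 2.057 = 297.6 W

298 W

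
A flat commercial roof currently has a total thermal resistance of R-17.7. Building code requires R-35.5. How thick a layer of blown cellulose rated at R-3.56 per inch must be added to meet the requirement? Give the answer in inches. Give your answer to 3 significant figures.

5.00 in

ΔR = 35.5 − 17.7 = 17.8 ft²·°F·h/BTU
L = ΔR / (R/in) = 17.8/3.56 = 5 in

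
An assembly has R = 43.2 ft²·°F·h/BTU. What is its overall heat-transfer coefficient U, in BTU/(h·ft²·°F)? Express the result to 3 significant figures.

U = 1/R = 1/43.2 = 0.02315

0.0231 BTU/(h·ft²·°F)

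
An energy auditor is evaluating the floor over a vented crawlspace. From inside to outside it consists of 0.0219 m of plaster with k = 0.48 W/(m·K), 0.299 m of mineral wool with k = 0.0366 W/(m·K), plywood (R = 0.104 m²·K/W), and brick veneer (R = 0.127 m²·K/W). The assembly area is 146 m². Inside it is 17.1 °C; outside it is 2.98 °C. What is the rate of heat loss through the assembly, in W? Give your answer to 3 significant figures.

244 W

0.0219/0.48 = 0.04562
0.299/0.0366 = 8.169
R_total = 0.04562 + 8.169 + 0.104 + 0.127 = 8.446 m²·K/W
Q = A·ΔT/R = 146 × (17.1 − 2.98) / 8.446 = 244.1 W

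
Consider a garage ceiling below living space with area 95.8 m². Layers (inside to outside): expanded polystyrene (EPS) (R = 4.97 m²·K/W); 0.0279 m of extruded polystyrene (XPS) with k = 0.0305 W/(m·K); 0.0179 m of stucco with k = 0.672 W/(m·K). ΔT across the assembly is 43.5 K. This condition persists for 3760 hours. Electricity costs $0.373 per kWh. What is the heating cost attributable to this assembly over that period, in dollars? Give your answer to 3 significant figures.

0.0279/0.0305 = 0.9148
0.0179/0.672 = 0.02664
R_total = 4.97 + 0.9148 + 0.02664 = 5.911 m²·K/W
Q = 95.8 × 43.5 / 5.911 = 705 W
E = 705 W × 3760 h / 1000 = 2651 kWh
Cost = 2651 × 0.373 = $988.7

989 dollars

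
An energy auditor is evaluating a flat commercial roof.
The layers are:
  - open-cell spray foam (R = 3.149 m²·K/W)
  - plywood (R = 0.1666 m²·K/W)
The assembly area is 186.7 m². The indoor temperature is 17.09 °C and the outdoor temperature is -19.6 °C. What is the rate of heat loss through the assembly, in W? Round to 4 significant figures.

2066 W

R_total = 3.149 + 0.1666 = 3.3156 m²·K/W
Q = A·ΔT/R = 186.7 × (17.09 − (-19.6)) / 3.3156 = 2066 W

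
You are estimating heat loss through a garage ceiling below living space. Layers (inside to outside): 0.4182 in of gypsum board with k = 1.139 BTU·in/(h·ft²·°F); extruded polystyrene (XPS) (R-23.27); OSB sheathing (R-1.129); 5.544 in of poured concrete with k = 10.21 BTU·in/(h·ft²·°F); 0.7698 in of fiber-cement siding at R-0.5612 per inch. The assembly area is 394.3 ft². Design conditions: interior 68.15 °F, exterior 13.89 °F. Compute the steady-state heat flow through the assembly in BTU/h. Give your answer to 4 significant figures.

0.4182/1.139 = 0.36716
5.544/10.21 = 0.543
0.7698 × 0.5612 = 0.43201
R_total = 0.36716 + 23.27 + 1.129 + 0.543 + 0.43201 = 25.741 ft²·°F·h/BTU
Q = A·ΔT/R = 394.3 × (68.15 − 13.89) / 25.741 = 831.15 BTU/h

831.1 BTU/h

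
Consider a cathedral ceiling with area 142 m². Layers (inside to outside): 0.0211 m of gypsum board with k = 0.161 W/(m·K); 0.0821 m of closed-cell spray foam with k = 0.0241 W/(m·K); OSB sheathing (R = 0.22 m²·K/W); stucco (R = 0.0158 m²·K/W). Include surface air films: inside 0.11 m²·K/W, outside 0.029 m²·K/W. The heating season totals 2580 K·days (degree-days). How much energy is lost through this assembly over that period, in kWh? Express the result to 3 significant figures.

2250 kWh

0.0211/0.161 = 0.1311
0.0821/0.0241 = 3.407
R_total = 0.11 + 0.1311 + 3.407 + 0.22 + 0.0158 + 0.029 = 3.912 m²·K/W
E = A × HDD × 24 / R / 1000 = 142 × 2580 × 24 / 3.912 / 1000 = 2247 kWh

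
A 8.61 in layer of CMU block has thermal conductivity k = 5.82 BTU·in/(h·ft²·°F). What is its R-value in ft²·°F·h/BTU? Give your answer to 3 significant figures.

R = L/k = 8.61/5.82 = 1.479 ft²·°F·h/BTU

1.48 ft²·°F·h/BTU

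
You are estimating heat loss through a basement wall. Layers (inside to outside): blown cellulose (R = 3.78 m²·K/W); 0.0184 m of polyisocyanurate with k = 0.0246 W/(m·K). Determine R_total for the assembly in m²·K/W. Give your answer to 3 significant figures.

0.0184/0.0246 = 0.748
R_total = 3.78 + 0.748 = 4.528 m²·K/W

4.53 m²·K/W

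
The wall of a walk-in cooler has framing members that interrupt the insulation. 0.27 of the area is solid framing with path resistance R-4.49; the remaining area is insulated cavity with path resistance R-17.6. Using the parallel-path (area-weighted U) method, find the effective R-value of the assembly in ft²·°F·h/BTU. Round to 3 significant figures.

U_eff = 0.73/17.6 + 0.27/4.49 = 0.04148 + 0.06013 = 0.1016
R_eff = 1/U_eff = 9.841 ft²·°F·h/BTU

9.84 ft²·°F·h/BTU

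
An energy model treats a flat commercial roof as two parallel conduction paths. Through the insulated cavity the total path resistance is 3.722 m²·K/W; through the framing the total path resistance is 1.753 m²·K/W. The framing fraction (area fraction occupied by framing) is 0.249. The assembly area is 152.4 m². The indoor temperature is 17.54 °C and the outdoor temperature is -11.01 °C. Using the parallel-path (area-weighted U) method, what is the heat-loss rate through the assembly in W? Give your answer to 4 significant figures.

U_eff = 0.751/3.722 + 0.249/1.753 = 0.20177 + 0.14204 = 0.34382
R_eff = 1/U_eff = 2.9085 m²·K/W
Q = 152.4 × (17.54 − (-11.01)) / 2.9085 = 1495.9 W

1496 W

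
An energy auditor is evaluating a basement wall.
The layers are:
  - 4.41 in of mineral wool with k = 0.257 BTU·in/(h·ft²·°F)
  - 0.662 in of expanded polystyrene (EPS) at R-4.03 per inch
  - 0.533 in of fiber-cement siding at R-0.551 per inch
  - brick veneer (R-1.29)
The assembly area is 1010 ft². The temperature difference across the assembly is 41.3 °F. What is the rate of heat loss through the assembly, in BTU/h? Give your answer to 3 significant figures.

1950 BTU/h

4.41/0.257 = 17.16
0.662 × 4.03 = 2.668
0.533 × 0.551 = 0.2937
R_total = 17.16 + 2.668 + 0.2937 + 1.29 = 21.41 ft²·°F·h/BTU
Q = A·ΔT/R = 1010 × 41.3 / 21.41 = 1948 BTU/h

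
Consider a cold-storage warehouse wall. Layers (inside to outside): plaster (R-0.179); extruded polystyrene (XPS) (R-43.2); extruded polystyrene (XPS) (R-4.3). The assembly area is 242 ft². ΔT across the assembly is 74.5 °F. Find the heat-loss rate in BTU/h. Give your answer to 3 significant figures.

R_total = 0.179 + 43.2 + 4.3 = 47.68 ft²·°F·h/BTU
Q = A·ΔT/R = 242 × 74.5 / 47.68 = 378.1 BTU/h

378 BTU/h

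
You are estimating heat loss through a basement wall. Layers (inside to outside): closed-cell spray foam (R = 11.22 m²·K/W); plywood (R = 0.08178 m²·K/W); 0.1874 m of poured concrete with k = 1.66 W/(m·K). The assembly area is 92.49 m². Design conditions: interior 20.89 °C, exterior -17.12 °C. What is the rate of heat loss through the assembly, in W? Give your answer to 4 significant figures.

308.0 W

0.1874/1.66 = 0.11289
R_total = 11.22 + 0.08178 + 0.11289 = 11.415 m²·K/W
Q = A·ΔT/R = 92.49 × (20.89 − (-17.12)) / 11.415 = 307.98 W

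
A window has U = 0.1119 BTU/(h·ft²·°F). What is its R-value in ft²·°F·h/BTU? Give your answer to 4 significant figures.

8.937 ft²·°F·h/BTU

R = 1/U = 1/0.1119 = 8.9366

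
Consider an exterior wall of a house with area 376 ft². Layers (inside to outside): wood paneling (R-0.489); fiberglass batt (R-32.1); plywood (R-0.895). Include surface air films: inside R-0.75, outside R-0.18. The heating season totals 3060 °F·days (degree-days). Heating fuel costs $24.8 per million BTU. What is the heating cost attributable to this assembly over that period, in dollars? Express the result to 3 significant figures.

R_total = 0.75 + 0.489 + 32.1 + 0.895 + 0.18 = 34.41 ft²·°F·h/BTU
E = A × HDD × 24 / R = 376 × 3060 × 24 / 34.41 = 802400 BTU
Cost = 802400/10⁶ × 24.8 = $19.9

19.9 dollars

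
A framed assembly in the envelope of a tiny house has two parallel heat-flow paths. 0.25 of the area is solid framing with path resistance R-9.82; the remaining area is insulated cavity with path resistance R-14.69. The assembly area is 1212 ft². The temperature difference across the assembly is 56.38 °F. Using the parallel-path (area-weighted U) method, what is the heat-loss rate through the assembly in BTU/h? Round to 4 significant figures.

5228 BTU/h

U_eff = 0.75/14.69 + 0.25/9.82 = 0.051055 + 0.025458 = 0.076513
R_eff = 1/U_eff = 13.07 ft²·°F·h/BTU
Q = 1212 × 56.38 / 13.07 = 5228.4 BTU/h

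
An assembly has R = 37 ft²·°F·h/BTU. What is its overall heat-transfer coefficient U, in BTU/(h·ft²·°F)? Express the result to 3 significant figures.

U = 1/R = 1/37 = 0.02703

0.0270 BTU/(h·ft²·°F)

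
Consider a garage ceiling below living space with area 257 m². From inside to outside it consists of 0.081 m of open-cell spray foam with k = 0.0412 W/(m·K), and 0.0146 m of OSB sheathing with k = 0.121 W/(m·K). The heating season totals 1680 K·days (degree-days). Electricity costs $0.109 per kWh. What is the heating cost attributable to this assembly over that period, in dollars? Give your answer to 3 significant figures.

0.081/0.0412 = 1.966
0.0146/0.121 = 0.1207
R_total = 1.966 + 0.1207 = 2.087 m²·K/W
E = A × HDD × 24 / R / 1000 = 257 × 1680 × 24 / 2.087 / 1000 = 4966 kWh
Cost = 4966 × 0.109 = $541.3

541 dollars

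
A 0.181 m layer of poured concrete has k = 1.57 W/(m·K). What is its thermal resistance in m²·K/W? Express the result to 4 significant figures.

R = L/k = 0.181/1.57 = 0.11529 m²·K/W

0.1153 m²·K/W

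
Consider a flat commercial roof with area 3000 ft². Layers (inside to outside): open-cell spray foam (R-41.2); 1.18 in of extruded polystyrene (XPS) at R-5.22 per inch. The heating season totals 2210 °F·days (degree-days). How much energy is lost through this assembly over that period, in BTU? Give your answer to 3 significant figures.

1.18 × 5.22 = 6.16
R_total = 41.2 + 6.16 = 47.36 ft²·°F·h/BTU
E = A × HDD × 24 / R = 3000 × 2210 × 24 / 47.36 = 3360000 BTU

3360000 BTU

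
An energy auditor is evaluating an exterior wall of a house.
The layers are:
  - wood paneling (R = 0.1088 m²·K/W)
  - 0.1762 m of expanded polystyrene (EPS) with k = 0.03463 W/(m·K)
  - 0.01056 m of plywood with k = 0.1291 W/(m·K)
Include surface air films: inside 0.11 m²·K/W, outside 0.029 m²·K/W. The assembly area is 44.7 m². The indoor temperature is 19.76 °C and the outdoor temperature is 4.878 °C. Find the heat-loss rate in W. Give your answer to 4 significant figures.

122.8 W

0.1762/0.03463 = 5.0881
0.01056/0.1291 = 0.081797
R_total = 0.11 + 0.1088 + 5.0881 + 0.081797 + 0.029 = 5.4177 m²·K/W
Q = A·ΔT/R = 44.7 × (19.76 − 4.878) / 5.4177 = 122.79 W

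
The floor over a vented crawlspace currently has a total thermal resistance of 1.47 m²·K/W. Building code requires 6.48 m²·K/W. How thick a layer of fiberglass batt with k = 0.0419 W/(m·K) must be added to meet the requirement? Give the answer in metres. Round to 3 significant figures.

0.210 m

ΔR = 6.48 − 1.47 = 5.01 m²·K/W
L = ΔR × k = 5.01 × 0.0419 = 0.2099 m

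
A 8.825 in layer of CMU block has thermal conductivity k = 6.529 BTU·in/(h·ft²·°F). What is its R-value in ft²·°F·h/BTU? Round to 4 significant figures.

R = L/k = 8.825/6.529 = 1.3517 ft²·°F·h/BTU

1.352 ft²·°F·h/BTU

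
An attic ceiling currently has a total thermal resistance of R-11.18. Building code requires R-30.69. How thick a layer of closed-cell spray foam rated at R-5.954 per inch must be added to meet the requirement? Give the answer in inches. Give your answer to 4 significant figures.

3.277 in

ΔR = 30.69 − 11.18 = 19.51 ft²·°F·h/BTU
L = ΔR / (R/in) = 19.51/5.954 = 3.2768 in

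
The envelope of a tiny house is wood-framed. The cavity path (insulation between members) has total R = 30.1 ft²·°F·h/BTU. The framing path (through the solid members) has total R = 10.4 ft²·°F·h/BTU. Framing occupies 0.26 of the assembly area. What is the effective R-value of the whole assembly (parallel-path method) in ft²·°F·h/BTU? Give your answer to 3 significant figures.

20.2 ft²·°F·h/BTU

U_eff = 0.74/30.1 + 0.26/10.4 = 0.02458 + 0.025 = 0.04958
R_eff = 1/U_eff = 20.17 ft²·°F·h/BTU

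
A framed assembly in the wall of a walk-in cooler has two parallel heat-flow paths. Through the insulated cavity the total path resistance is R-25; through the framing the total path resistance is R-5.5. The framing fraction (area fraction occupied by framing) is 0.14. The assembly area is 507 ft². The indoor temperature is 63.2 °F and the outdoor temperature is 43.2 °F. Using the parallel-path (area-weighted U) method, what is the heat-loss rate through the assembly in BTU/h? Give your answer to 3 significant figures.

607 BTU/h

U_eff = 0.86/25 + 0.14/5.5 = 0.0344 + 0.02545 = 0.05985
R_eff = 1/U_eff = 16.71 ft²·°F·h/BTU
Q = 507 × (63.2 − 43.2) / 16.71 = 606.9 BTU/h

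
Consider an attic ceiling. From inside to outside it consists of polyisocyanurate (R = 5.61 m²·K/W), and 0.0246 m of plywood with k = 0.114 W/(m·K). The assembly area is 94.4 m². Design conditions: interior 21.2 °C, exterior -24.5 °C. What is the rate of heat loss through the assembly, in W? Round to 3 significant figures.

0.0246/0.114 = 0.2158
R_total = 5.61 + 0.2158 = 5.826 m²·K/W
Q = A·ΔT/R = 94.4 × (21.2 − (-24.5)) / 5.826 = 740.5 W

741 W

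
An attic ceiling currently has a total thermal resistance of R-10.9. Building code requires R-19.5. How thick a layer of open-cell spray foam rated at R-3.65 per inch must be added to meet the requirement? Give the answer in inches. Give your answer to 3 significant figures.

2.36 in

ΔR = 19.5 − 10.9 = 8.6 ft²·°F·h/BTU
L = ΔR / (R/in) = 8.6/3.65 = 2.356 in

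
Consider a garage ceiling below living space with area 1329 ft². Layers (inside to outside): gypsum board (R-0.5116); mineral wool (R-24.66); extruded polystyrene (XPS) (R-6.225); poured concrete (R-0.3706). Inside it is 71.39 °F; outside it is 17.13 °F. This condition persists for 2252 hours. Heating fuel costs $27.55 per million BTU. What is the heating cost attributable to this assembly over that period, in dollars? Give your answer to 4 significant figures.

140.8 dollars

R_total = 0.5116 + 24.66 + 6.225 + 0.3706 = 31.767 ft²·°F·h/BTU
Q = 1329 × (71.39 − 17.13) / 31.767 = 2270 BTU/h
E = 2270 × 2252 = 5112000 BTU
Cost = 5112000/10⁶ × 27.55 = $140.84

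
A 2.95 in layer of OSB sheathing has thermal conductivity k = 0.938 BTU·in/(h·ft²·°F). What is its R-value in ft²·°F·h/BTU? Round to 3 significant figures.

3.14 ft²·°F·h/BTU

R = L/k = 2.95/0.938 = 3.145 ft²·°F·h/BTU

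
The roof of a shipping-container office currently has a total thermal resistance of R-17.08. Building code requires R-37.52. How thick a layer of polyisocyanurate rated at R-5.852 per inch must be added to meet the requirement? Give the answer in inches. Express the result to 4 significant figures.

3.493 in

ΔR = 37.52 − 17.08 = 20.44 ft²·°F·h/BTU
L = ΔR / (R/in) = 20.44/5.852 = 3.4928 in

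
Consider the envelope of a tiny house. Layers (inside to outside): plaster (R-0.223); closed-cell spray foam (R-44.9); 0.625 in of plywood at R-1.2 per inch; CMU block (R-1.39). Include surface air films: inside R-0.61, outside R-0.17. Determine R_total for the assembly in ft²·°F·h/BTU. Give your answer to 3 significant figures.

0.625 × 1.2 = 0.75
R_total = 0.61 + 0.223 + 44.9 + 0.75 + 1.39 + 0.17 = 48.04 ft²·°F·h/BTU

48.0 ft²·°F·h/BTU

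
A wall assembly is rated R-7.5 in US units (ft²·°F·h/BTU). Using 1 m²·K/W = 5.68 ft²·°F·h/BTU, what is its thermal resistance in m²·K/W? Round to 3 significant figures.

R_SI = 7.5/5.68 = 1.32

1.32 m²·K/W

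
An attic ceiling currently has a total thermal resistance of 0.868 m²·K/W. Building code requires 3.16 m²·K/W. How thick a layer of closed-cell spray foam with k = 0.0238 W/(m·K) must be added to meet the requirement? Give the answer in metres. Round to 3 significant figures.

ΔR = 3.16 − 0.868 = 2.292 m²·K/W
L = ΔR × k = 2.292 × 0.0238 = 0.05455 m

0.0545 m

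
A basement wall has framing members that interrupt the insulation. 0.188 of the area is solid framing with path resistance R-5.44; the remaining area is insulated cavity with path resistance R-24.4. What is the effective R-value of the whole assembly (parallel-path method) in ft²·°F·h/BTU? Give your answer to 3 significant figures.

U_eff = 0.812/24.4 + 0.188/5.44 = 0.03328 + 0.03456 = 0.06784
R_eff = 1/U_eff = 14.74 ft²·°F·h/BTU

14.7 ft²·°F·h/BTU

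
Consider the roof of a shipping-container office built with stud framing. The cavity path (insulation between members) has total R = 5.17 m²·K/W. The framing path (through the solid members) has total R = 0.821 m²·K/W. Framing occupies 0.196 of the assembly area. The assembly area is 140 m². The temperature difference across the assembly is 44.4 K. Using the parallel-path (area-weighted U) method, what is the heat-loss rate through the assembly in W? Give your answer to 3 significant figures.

2450 W

U_eff = 0.804/5.17 + 0.196/0.821 = 0.1555 + 0.2387 = 0.3942
R_eff = 1/U_eff = 2.536 m²·K/W
Q = 140 × 44.4 / 2.536 = 2451 W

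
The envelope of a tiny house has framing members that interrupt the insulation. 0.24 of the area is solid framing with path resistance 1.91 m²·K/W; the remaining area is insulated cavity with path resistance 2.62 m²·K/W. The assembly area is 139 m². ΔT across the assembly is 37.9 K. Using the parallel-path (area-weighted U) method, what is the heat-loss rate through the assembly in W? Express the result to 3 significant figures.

2190 W

U_eff = 0.76/2.62 + 0.24/1.91 = 0.2901 + 0.1257 = 0.4157
R_eff = 1/U_eff = 2.405 m²·K/W
Q = 139 × 37.9 / 2.405 = 2190 W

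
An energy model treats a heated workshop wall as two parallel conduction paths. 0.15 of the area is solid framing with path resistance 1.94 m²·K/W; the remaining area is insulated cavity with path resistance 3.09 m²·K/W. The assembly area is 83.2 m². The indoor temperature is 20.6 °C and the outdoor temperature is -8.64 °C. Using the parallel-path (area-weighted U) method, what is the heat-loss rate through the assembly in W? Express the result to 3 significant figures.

857 W

U_eff = 0.85/3.09 + 0.15/1.94 = 0.2751 + 0.07732 = 0.3524
R_eff = 1/U_eff = 2.838 m²·K/W
Q = 83.2 × (20.6 − (-8.64)) / 2.838 = 857.3 W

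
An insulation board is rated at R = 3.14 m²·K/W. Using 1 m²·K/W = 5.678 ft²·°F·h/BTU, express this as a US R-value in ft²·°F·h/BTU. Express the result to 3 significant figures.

R_US = 3.14 × 5.678 = 17.83

17.8 ft²·°F·h/BTU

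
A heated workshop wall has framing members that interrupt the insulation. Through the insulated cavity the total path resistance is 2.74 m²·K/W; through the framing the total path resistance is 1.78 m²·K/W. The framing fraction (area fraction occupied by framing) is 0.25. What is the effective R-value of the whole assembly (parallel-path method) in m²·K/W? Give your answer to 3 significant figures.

U_eff = 0.75/2.74 + 0.25/1.78 = 0.2737 + 0.1404 = 0.4142
R_eff = 1/U_eff = 2.414 m²·K/W

2.41 m²·K/W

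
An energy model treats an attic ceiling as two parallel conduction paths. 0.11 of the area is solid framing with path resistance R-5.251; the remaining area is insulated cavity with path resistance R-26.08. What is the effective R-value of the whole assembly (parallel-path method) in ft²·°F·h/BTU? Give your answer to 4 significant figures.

U_eff = 0.89/26.08 + 0.11/5.251 = 0.034126 + 0.020948 = 0.055074
R_eff = 1/U_eff = 18.157 ft²·°F·h/BTU

18.16 ft²·°F·h/BTU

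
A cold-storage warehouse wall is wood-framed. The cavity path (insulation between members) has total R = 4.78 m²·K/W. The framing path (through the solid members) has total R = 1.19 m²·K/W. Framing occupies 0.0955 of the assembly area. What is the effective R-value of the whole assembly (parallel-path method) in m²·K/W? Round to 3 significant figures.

3.71 m²·K/W

U_eff = 0.9045/4.78 + 0.0955/1.19 = 0.1892 + 0.08025 = 0.2695
R_eff = 1/U_eff = 3.711 m²·K/W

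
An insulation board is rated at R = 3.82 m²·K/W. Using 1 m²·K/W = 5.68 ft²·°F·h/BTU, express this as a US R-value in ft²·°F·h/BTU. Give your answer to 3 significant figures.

21.7 ft²·°F·h/BTU

R_US = 3.82 × 5.68 = 21.7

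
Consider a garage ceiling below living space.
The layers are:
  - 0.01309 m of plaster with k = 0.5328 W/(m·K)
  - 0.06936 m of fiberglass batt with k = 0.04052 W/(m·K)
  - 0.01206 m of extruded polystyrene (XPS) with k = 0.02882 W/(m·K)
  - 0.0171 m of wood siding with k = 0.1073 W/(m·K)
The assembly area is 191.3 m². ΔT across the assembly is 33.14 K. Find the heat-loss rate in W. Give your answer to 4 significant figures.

0.01309/0.5328 = 0.024568
0.06936/0.04052 = 1.7117
0.01206/0.02882 = 0.41846
0.0171/0.1073 = 0.15937
R_total = 0.024568 + 1.7117 + 0.41846 + 0.15937 = 2.3141 m²·K/W
Q = A·ΔT/R = 191.3 × 33.14 / 2.3141 = 2739.5 W

2740 W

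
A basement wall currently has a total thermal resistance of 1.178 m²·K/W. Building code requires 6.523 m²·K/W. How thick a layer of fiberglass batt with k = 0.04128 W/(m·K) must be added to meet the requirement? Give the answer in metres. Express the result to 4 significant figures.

ΔR = 6.523 − 1.178 = 5.345 m²·K/W
L = ΔR × k = 5.345 × 0.04128 = 0.22064 m

0.2206 m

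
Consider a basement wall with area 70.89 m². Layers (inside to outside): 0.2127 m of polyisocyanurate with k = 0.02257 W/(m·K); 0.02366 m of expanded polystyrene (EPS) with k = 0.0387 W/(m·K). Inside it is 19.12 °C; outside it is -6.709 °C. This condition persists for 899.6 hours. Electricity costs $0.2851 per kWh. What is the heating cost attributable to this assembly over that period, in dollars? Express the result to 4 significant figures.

46.80 dollars

0.2127/0.02257 = 9.424
0.02366/0.0387 = 0.61137
R_total = 9.424 + 0.61137 = 10.035 m²·K/W
Q = 70.89 × (19.12 − (-6.709)) / 10.035 = 182.46 W
E = 182.46 W × 899.6 h / 1000 = 164.14 kWh
Cost = 164.14 × 0.2851 = $46.796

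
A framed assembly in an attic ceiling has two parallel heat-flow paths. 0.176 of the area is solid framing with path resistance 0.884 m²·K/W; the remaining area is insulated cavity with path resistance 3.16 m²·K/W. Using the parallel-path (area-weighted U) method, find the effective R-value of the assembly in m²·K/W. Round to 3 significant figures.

2.17 m²·K/W

U_eff = 0.824/3.16 + 0.176/0.884 = 0.2608 + 0.1991 = 0.4599
R_eff = 1/U_eff = 2.175 m²·K/W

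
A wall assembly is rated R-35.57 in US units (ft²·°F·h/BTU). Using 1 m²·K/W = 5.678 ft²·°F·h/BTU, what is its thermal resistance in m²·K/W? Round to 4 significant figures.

R_SI = 35.57/5.678 = 6.2645

6.265 m²·K/W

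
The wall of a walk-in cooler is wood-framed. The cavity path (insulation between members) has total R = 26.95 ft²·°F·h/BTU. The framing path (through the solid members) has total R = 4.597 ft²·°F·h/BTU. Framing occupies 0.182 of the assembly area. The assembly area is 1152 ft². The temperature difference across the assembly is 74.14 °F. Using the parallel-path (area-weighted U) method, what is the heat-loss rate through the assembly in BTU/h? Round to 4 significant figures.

U_eff = 0.818/26.95 + 0.182/4.597 = 0.030353 + 0.039591 = 0.069944
R_eff = 1/U_eff = 14.297 ft²·°F·h/BTU
Q = 1152 × 74.14 / 14.297 = 5973.8 BTU/h

5974 BTU/h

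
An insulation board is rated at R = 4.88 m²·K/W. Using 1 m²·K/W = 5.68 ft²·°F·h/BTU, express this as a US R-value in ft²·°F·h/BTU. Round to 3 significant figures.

R_US = 4.88 × 5.68 = 27.72

27.7 ft²·°F·h/BTU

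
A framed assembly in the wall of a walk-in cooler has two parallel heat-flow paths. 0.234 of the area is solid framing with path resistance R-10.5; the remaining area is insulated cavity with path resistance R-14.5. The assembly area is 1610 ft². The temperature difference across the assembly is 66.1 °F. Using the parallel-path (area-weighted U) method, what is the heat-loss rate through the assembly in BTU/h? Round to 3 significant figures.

7990 BTU/h

U_eff = 0.766/14.5 + 0.234/10.5 = 0.05283 + 0.02229 = 0.07511
R_eff = 1/U_eff = 13.31 ft²·°F·h/BTU
Q = 1610 × 66.1 / 13.31 = 7994 BTU/h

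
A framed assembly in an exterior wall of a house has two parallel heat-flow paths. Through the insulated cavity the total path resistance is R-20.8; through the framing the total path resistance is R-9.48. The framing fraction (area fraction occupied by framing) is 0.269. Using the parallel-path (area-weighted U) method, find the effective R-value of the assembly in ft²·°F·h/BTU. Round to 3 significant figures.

15.7 ft²·°F·h/BTU

U_eff = 0.731/20.8 + 0.269/9.48 = 0.03514 + 0.02838 = 0.06352
R_eff = 1/U_eff = 15.74 ft²·°F·h/BTU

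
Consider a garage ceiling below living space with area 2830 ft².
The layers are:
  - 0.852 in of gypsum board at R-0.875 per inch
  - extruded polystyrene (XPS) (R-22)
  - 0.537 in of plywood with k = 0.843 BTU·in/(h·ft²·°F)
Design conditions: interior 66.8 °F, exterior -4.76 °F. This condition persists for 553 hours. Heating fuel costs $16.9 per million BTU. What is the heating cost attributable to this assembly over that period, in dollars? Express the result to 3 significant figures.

0.852 × 0.875 = 0.7455
0.537/0.843 = 0.637
R_total = 0.7455 + 22 + 0.637 = 23.38 ft²·°F·h/BTU
Q = 2830 × (66.8 − (-4.76)) / 23.38 = 8661 BTU/h
E = 8661 × 553 = 4790000 BTU
Cost = 4790000/10⁶ × 16.9 = $80.94

80.9 dollars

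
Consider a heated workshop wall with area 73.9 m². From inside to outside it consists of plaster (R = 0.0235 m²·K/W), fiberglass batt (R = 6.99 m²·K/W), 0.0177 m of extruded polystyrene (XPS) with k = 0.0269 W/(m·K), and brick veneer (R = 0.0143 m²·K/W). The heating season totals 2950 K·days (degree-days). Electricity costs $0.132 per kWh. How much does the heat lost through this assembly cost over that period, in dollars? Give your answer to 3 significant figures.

89.9 dollars

0.0177/0.0269 = 0.658
R_total = 0.0235 + 6.99 + 0.658 + 0.0143 = 7.686 m²·K/W
E = A × HDD × 24 / R / 1000 = 73.9 × 2950 × 24 / 7.686 / 1000 = 680.8 kWh
Cost = 680.8 × 0.132 = $89.86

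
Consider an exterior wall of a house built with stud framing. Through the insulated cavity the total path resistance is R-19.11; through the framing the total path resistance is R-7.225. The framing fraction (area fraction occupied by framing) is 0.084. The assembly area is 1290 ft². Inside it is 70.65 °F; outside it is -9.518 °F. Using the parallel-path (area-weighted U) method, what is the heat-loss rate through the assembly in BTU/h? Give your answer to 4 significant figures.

U_eff = 0.916/19.11 + 0.084/7.225 = 0.047933 + 0.011626 = 0.059559
R_eff = 1/U_eff = 16.79 ft²·°F·h/BTU
Q = 1290 × (70.65 − (-9.518)) / 16.79 = 6159.4 BTU/h

6159 BTU/h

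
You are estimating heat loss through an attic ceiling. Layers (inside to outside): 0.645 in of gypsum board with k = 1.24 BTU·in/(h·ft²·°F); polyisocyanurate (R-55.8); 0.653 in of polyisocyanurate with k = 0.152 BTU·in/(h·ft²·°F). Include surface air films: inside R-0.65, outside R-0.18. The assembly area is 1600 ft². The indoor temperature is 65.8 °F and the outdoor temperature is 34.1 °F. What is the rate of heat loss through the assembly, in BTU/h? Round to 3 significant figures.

0.645/1.24 = 0.5202
0.653/0.152 = 4.296
R_total = 0.65 + 0.5202 + 55.8 + 4.296 + 0.18 = 61.45 ft²·°F·h/BTU
Q = A·ΔT/R = 1600 × (65.8 − 34.1) / 61.45 = 825.4 BTU/h

825 BTU/h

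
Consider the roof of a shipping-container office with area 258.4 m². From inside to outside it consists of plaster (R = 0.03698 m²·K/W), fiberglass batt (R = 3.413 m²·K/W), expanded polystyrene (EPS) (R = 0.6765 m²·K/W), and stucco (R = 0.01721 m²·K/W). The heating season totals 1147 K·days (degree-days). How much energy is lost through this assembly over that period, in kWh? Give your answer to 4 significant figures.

R_total = 0.03698 + 3.413 + 0.6765 + 0.01721 = 4.1437 m²·K/W
E = A × HDD × 24 / R / 1000 = 258.4 × 1147 × 24 / 4.1437 / 1000 = 1716.6 kWh

1717 kWh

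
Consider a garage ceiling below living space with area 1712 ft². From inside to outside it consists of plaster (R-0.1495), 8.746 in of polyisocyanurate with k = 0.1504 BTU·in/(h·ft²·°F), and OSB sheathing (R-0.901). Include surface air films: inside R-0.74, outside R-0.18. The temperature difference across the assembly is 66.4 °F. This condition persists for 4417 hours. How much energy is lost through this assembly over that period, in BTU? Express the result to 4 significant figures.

8352000 BTU

8.746/0.1504 = 58.152
R_total = 0.74 + 0.1495 + 58.152 + 0.901 + 0.18 = 60.122 ft²·°F·h/BTU
Q = 1712 × 66.4 / 60.122 = 1890.8 BTU/h
E = 1890.8 × 4417 = 8351500 BTU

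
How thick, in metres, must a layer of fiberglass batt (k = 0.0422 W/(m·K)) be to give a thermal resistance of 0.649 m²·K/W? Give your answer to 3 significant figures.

0.0274 m

L = R·k = 0.649 × 0.0422 = 0.02739 m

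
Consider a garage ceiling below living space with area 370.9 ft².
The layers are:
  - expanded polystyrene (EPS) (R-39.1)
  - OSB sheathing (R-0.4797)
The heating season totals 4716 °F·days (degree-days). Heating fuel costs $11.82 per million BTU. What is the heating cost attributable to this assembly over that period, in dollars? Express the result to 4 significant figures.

12.54 dollars

R_total = 39.1 + 0.4797 = 39.58 ft²·°F·h/BTU
E = A × HDD × 24 / R = 370.9 × 4716 × 24 / 39.58 = 1060600 BTU
Cost = 1060600/10⁶ × 11.82 = $12.537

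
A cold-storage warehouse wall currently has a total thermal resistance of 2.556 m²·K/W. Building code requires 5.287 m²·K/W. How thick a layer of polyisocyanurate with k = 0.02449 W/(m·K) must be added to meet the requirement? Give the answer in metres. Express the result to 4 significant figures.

ΔR = 5.287 − 2.556 = 2.731 m²·K/W
L = ΔR × k = 2.731 × 0.02449 = 0.066882 m

0.06688 m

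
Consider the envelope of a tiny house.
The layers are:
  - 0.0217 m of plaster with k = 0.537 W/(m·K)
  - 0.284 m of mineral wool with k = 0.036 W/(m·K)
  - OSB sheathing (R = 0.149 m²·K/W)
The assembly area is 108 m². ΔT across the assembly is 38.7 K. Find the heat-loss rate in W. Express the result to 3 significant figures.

517 W

0.0217/0.537 = 0.04041
0.284/0.036 = 7.889
R_total = 0.04041 + 7.889 + 0.149 = 8.078 m²·K/W
Q = A·ΔT/R = 108 × 38.7 / 8.078 = 517.4 W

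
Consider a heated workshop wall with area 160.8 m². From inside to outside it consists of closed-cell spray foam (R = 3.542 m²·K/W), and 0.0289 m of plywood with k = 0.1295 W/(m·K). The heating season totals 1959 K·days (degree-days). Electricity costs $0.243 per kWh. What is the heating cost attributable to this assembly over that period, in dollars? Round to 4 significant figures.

487.9 dollars

0.0289/0.1295 = 0.22317
R_total = 3.542 + 0.22317 = 3.7652 m²·K/W
E = A × HDD × 24 / R / 1000 = 160.8 × 1959 × 24 / 3.7652 / 1000 = 2007.9 kWh
Cost = 2007.9 × 0.243 = $487.93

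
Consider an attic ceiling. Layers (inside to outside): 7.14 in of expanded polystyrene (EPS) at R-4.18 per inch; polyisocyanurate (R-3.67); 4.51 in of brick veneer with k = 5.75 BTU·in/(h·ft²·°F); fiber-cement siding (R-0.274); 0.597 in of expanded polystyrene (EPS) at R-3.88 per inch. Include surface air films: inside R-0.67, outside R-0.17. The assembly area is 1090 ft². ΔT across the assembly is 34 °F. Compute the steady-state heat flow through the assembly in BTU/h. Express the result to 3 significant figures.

982 BTU/h

7.14 × 4.18 = 29.85
4.51/5.75 = 0.7843
0.597 × 3.88 = 2.316
R_total = 0.67 + 29.85 + 3.67 + 0.7843 + 0.274 + 2.316 + 0.17 = 37.73 ft²·°F·h/BTU
Q = A·ΔT/R = 1090 × 34 / 37.73 = 982.2 BTU/h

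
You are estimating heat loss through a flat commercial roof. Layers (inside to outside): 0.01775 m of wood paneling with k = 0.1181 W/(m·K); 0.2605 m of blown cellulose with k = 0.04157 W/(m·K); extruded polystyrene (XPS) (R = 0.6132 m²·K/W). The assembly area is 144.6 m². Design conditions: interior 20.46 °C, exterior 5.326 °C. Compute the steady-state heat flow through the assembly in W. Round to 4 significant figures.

0.01775/0.1181 = 0.1503
0.2605/0.04157 = 6.2665
R_total = 0.1503 + 6.2665 + 0.6132 = 7.03 m²·K/W
Q = A·ΔT/R = 144.6 × (20.46 − 5.326) / 7.03 = 311.29 W

311.3 W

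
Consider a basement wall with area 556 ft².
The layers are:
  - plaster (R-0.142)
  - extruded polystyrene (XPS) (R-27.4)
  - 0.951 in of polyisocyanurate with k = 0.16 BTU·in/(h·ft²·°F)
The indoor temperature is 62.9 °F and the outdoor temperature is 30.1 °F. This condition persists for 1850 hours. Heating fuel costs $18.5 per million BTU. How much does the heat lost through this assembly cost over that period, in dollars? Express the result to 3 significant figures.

18.6 dollars

0.951/0.16 = 5.944
R_total = 0.142 + 27.4 + 5.944 = 33.49 ft²·°F·h/BTU
Q = 556 × (62.9 − 30.1) / 33.49 = 544.6 BTU/h
E = 544.6 × 1850 = 1008000 BTU
Cost = 1008000/10⁶ × 18.5 = $18.64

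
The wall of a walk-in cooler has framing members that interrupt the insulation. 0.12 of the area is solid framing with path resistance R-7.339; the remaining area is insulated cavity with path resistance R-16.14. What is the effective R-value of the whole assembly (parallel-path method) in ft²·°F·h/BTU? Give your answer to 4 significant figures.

14.11 ft²·°F·h/BTU

U_eff = 0.88/16.14 + 0.12/7.339 = 0.054523 + 0.016351 = 0.070874
R_eff = 1/U_eff = 14.11 ft²·°F·h/BTU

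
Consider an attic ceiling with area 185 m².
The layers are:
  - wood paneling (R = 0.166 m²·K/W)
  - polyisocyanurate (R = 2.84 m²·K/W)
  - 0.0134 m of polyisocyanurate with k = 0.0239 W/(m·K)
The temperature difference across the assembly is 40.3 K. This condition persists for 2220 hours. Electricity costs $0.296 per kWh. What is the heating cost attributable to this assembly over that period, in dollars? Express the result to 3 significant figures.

0.0134/0.0239 = 0.5607
R_total = 0.166 + 2.84 + 0.5607 = 3.567 m²·K/W
Q = 185 × 40.3 / 3.567 = 2090 W
E = 2090 W × 2220 h / 1000 = 4641 kWh
Cost = 4641 × 0.296 = $1374

1370 dollars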